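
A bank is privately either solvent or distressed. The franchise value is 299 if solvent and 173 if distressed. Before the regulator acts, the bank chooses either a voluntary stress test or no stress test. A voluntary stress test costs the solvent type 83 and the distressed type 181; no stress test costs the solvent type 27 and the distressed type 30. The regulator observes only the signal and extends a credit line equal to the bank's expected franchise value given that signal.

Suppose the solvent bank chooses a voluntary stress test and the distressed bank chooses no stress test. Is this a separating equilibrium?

Yes

If types separate, stress test earns payment 299 and no stress test earns 173.
Solvent: stress test gives 299 − 83 = 216; no stress test gives 173 − 27 = 146. No deviation. ✓
Distressed: no stress test gives 173 − 30 = 143; stress test gives 299 − 181 = 118. No deviation. ✓
Both incentive constraints hold.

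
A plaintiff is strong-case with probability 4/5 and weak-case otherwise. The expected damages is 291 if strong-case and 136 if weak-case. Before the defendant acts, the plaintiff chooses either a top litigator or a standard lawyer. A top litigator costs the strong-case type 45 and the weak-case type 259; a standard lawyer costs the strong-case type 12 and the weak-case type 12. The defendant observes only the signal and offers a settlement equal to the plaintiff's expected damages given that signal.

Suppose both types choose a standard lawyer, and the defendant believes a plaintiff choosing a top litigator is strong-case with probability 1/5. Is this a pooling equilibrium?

Yes

At the pooled signal (standard lawyer) the defendant holds the prior 4/5 and pays 4/5·291 + 1/5·136 = 260. Off-path (top litigator) belief 1/5 gives 1/5·291 + 4/5·136 = 167.
Strong-case: standard lawyer gives 260 − 12 = 248; top litigator gives 167 − 45 = 122. Stays. ✓
Weak-case: standard lawyer gives 260 − 12 = 248; top litigator gives 167 − 259 = -92. Stays. ✓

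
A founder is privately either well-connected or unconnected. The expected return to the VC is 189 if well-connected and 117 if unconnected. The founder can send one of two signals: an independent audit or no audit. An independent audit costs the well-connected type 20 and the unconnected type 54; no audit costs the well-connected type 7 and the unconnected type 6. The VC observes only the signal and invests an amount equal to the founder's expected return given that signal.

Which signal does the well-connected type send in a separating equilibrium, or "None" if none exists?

Try well-connected → audit, unconnected → no audit:
  Under separation the VC infers type exactly: audit → well-connected (pays 189), no audit → unconnected (pays 117).
  Well-connected: audit gives 189 − 20 = 169; no audit gives 117 − 7 = 110. No deviation. ✓
  Unconnected: no audit gives 117 − 6 = 111; audit gives 189 − 54 = 135. Would deviate. ✗
Try well-connected → no audit, unconnected → audit:
  Under separation the VC infers type exactly: no audit → well-connected (pays 189), audit → unconnected (pays 117).
  Well-connected: no audit gives 189 − 7 = 182; audit gives 117 − 20 = 97. No deviation. ✓
  Unconnected: audit gives 117 − 54 = 63; no audit gives 189 − 6 = 183. Would deviate. ✗
Neither assignment is incentive-compatible.

None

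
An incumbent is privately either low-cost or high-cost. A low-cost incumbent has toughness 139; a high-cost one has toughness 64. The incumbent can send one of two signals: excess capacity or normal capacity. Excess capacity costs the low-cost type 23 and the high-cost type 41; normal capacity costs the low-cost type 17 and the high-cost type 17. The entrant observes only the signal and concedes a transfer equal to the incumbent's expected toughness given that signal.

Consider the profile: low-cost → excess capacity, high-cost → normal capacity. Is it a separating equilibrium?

Under separation the entrant infers type exactly: excess capacity → low-cost (pays 139), normal capacity → high-cost (pays 64).
Low-cost: excess capacity gives 139 − 23 = 116; normal capacity gives 64 − 17 = 47. No deviation. ✓
High-cost: normal capacity gives 64 − 17 = 47; excess capacity gives 139 − 41 = 98. Would deviate. ✗

No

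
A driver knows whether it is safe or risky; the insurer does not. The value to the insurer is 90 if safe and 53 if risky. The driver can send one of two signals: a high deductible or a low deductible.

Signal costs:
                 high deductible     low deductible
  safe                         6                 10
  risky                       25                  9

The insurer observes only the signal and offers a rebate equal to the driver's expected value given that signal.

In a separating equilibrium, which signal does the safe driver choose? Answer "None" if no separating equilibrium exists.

None

Try safe → high deductible, risky → low deductible:
  If types separate, high deductible earns payment 90 and low deductible earns 53.
  Safe: high deductible gives 90 − 6 = 84; low deductible gives 53 − 10 = 43. No deviation. ✓
  Risky: low deductible gives 53 − 9 = 44; high deductible gives 90 − 25 = 65. Would deviate. ✗
Try safe → low deductible, risky → high deductible:
  If types separate, low deductible earns payment 90 and high deductible earns 53.
  Safe: low deductible gives 90 − 10 = 80; high deductible gives 53 − 6 = 47. No deviation. ✓
  Risky: high deductible gives 53 − 25 = 28; low deductible gives 90 − 9 = 81. Would deviate. ✗
Neither assignment is incentive-compatible.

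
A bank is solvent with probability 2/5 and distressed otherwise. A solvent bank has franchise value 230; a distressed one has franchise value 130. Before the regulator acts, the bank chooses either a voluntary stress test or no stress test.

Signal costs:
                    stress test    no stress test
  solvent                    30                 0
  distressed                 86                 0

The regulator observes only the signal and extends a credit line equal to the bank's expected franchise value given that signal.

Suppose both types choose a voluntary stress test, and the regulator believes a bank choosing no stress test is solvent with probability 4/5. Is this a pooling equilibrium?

At the pooled signal (stress test) the regulator holds the prior 2/5 and pays 2/5·230 + 3/5·130 = 170. Off-path (no stress test) belief 4/5 gives 4/5·230 + 1/5·130 = 210.
Solvent: stress test gives 170 − 30 = 140; no stress test gives 210 − 0 = 210. Deviates. ✗
Distressed: stress test gives 170 − 86 = 84; no stress test gives 210 − 0 = 210. Deviates. ✗

No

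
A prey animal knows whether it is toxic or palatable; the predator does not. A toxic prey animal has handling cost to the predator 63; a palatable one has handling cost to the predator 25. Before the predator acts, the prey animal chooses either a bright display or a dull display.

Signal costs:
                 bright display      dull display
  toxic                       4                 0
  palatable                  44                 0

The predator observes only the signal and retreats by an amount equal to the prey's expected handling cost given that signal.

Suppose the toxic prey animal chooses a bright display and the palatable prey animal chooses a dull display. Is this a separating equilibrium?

Yes

If types separate, bright display earns payment 63 and dull display earns 25.
Toxic: bright display gives 63 − 4 = 59; dull display gives 25 − 0 = 25. No deviation. ✓
Palatable: dull display gives 25 − 0 = 25; bright display gives 63 − 44 = 19. No deviation. ✓
Both incentive constraints hold.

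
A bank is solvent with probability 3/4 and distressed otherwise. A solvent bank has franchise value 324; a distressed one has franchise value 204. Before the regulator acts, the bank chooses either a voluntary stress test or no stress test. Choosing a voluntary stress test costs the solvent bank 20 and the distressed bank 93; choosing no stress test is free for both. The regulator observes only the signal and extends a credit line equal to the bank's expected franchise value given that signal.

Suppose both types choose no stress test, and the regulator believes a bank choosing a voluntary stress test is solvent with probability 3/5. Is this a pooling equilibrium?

Yes

At the pooled signal (no stress test) the regulator holds the prior 3/4 and pays 3/4·324 + 1/4·204 = 294. Off-path (stress test) belief 3/5 gives 3/5·324 + 2/5·204 = 276.
Solvent: no stress test gives 294 − 0 = 294; stress test gives 276 − 20 = 256. Stays. ✓
Distressed: no stress test gives 294 − 0 = 294; stress test gives 276 − 93 = 183. Stays. ✓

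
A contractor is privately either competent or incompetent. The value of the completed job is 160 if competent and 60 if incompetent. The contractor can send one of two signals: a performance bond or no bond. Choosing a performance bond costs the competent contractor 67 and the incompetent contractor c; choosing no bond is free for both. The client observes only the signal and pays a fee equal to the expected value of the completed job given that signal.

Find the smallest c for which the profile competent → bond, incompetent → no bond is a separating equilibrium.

100

Under separation: bond → competent (pays 160); no bond → incompetent (pays 60).
Competent: 160 − 67 = 93 ≥ 60 − 0 = 60. Holds regardless of c. ✓
Incompetent: 60 − 0 ≥ 160 − c, so c ≥ 160 − 60 = 100.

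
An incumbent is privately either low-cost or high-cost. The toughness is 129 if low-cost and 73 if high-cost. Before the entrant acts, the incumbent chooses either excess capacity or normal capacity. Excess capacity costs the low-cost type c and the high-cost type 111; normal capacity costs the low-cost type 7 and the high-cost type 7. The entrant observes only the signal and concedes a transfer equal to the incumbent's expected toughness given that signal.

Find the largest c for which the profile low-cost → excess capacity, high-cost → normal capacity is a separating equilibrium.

63

Under separation: excess capacity → low-cost (pays 129); normal capacity → high-cost (pays 73).
High-cost: 73 − 7 = 66 ≥ 129 − 111 = 18. Holds regardless of c. ✓
Low-cost: 129 − c ≥ 73 − 7, so c ≤ 129 − 66 = 63.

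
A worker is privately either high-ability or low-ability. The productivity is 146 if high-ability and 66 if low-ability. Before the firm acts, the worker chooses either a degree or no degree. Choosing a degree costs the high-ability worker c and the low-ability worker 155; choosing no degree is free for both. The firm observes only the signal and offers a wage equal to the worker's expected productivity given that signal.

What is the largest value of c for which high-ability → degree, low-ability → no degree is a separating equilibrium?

80

Under separation: degree → high-ability (pays 146); no degree → low-ability (pays 66).
Low-ability: 66 − 0 = 66 ≥ 146 − 155 = -9. Holds regardless of c. ✓
High-ability: 146 − c ≥ 66 − 0, so c ≤ 146 − 66 = 80.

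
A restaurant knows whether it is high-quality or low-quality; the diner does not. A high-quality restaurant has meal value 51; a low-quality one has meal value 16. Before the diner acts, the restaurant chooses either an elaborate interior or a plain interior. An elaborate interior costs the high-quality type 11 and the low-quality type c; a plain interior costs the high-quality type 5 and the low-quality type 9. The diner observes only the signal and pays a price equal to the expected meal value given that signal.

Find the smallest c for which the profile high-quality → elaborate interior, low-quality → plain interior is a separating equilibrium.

Under separation: elaborate interior → high-quality (pays 51); plain interior → low-quality (pays 16).
High-quality: 51 − 11 = 40 ≥ 16 − 5 = 11. Holds regardless of c. ✓
Low-quality: 16 − 9 ≥ 51 − c, so c ≥ 51 − 7 = 44.

44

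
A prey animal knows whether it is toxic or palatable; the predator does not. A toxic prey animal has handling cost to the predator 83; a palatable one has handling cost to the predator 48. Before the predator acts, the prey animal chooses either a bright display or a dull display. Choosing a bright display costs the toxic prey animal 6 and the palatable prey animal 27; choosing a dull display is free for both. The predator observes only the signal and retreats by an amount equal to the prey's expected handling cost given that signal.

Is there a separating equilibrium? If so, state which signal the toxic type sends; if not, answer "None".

Try toxic → bright display, palatable → dull display:
  Under separation the predator infers type exactly: bright display → toxic (pays 83), dull display → palatable (pays 48).
  Toxic: bright display gives 83 − 6 = 77; dull display gives 48 − 0 = 48. No deviation. ✓
  Palatable: dull display gives 48 − 0 = 48; bright display gives 83 − 27 = 56. Would deviate. ✗
Try toxic → dull display, palatable → bright display:
  Under separation the predator infers type exactly: dull display → toxic (pays 83), bright display → palatable (pays 48).
  Toxic: dull display gives 83 − 0 = 83; bright display gives 48 − 6 = 42. No deviation. ✓
  Palatable: bright display gives 48 − 27 = 21; dull display gives 83 − 0 = 83. Would deviate. ✗
Neither assignment is incentive-compatible.

None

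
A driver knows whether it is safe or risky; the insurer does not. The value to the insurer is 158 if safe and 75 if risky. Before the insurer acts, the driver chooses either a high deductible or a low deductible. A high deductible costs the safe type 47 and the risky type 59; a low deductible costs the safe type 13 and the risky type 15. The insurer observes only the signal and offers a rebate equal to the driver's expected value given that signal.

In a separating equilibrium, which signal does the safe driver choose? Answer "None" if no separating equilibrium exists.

None

Try safe → high deductible, risky → low deductible:
  If types separate, high deductible earns payment 158 and low deductible earns 75.
  Safe: high deductible gives 158 − 47 = 111; low deductible gives 75 − 13 = 62. No deviation. ✓
  Risky: low deductible gives 75 − 15 = 60; high deductible gives 158 − 59 = 99. Would deviate. ✗
Try safe → low deductible, risky → high deductible:
  If types separate, low deductible earns payment 158 and high deductible earns 75.
  Safe: low deductible gives 158 − 13 = 145; high deductible gives 75 − 47 = 28. No deviation. ✓
  Risky: high deductible gives 75 − 59 = 16; low deductible gives 158 − 15 = 143. Would deviate. ✗
Neither assignment is incentive-compatible.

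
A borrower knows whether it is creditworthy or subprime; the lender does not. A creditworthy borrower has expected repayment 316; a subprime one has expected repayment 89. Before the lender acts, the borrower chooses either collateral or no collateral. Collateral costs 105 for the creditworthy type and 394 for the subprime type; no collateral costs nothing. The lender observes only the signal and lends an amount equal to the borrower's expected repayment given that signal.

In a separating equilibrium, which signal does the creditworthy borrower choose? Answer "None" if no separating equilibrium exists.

collateral

Try creditworthy → collateral, subprime → no collateral:
  If types separate, collateral earns payment 316 and no collateral earns 89.
  Creditworthy: collateral gives 316 − 105 = 211; no collateral gives 89 − 0 = 89. No deviation. ✓
  Subprime: no collateral gives 89 − 0 = 89; collateral gives 316 − 394 = -78. No deviation. ✓
Both hold — the creditworthy type sends collateral.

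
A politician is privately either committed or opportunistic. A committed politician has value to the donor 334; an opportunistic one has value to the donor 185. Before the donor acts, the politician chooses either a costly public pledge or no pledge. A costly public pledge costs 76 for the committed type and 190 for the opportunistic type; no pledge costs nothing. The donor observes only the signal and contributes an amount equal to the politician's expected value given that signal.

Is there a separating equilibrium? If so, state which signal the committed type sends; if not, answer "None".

Try committed → pledge, opportunistic → no pledge:
  Under separation the donor infers type exactly: pledge → committed (pays 334), no pledge → opportunistic (pays 185).
  Committed: pledge gives 334 − 76 = 258; no pledge gives 185 − 0 = 185. No deviation. ✓
  Opportunistic: no pledge gives 185 − 0 = 185; pledge gives 334 − 190 = 144. No deviation. ✓
Both hold — the committed type sends pledge.

pledge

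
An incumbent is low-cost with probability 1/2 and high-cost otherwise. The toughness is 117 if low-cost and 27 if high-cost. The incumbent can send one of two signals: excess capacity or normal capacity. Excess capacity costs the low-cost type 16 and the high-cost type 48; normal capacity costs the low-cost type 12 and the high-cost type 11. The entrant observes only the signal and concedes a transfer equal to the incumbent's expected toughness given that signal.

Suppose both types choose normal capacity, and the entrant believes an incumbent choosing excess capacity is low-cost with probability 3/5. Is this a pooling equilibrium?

No

At the pooled signal (normal capacity) the entrant holds the prior 1/2 and pays 1/2·117 + 1/2·27 = 72. Off-path (excess capacity) belief 3/5 gives 3/5·117 + 2/5·27 = 81.
Low-cost: normal capacity gives 72 − 12 = 60; excess capacity gives 81 − 16 = 65. Deviates. ✗
High-cost: normal capacity gives 72 − 11 = 61; excess capacity gives 81 − 48 = 33. Stays. ✓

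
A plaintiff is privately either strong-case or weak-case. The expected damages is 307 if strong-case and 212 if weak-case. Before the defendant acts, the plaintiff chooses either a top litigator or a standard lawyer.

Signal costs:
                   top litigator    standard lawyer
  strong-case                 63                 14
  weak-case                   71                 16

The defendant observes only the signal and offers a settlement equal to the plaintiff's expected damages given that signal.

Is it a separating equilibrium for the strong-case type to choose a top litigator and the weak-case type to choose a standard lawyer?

If types separate, top litigator earns payment 307 and standard lawyer earns 212.
Strong-case: top litigator gives 307 − 63 = 244; standard lawyer gives 212 − 14 = 198. No deviation. ✓
Weak-case: standard lawyer gives 212 − 16 = 196; top litigator gives 307 − 71 = 236. Would deviate. ✗

No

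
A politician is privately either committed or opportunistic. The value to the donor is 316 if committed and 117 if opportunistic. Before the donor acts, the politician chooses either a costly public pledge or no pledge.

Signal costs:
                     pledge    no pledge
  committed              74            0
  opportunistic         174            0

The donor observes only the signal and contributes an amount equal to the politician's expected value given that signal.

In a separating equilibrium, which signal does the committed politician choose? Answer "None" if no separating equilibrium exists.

None

Try committed → pledge, opportunistic → no pledge:
  Under separation the donor infers type exactly: pledge → committed (pays 316), no pledge → opportunistic (pays 117).
  Committed: pledge gives 316 − 74 = 242; no pledge gives 117 − 0 = 117. No deviation. ✓
  Opportunistic: no pledge gives 117 − 0 = 117; pledge gives 316 − 174 = 142. Would deviate. ✗
Try committed → no pledge, opportunistic → pledge:
  Under separation the donor infers type exactly: no pledge → committed (pays 316), pledge → opportunistic (pays 117).
  Committed: no pledge gives 316 − 0 = 316; pledge gives 117 − 74 = 43. No deviation. ✓
  Opportunistic: pledge gives 117 − 174 = -57; no pledge gives 316 − 0 = 316. Would deviate. ✗
Neither assignment is incentive-compatible.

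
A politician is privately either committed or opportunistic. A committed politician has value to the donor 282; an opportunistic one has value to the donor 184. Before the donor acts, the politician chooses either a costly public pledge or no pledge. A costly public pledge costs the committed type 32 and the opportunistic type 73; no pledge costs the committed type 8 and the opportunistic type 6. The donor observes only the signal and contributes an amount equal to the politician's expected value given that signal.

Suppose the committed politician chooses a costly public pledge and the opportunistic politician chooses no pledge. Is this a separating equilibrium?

Under separation the donor infers type exactly: pledge → committed (pays 282), no pledge → opportunistic (pays 184).
Committed: pledge gives 282 − 32 = 250; no pledge gives 184 − 8 = 176. No deviation. ✓
Opportunistic: no pledge gives 184 − 6 = 178; pledge gives 282 − 73 = 209. Would deviate. ✗

No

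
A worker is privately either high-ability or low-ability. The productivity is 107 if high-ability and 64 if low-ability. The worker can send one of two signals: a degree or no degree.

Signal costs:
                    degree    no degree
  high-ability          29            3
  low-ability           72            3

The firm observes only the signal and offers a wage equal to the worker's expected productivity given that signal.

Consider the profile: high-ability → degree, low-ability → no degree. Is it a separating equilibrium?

Under separation the firm infers type exactly: degree → high-ability (pays 107), no degree → low-ability (pays 64).
High-ability: degree gives 107 − 29 = 78; no degree gives 64 − 3 = 61. No deviation. ✓
Low-ability: no degree gives 64 − 3 = 61; degree gives 107 − 72 = 35. No deviation. ✓
Both incentive constraints hold.

Yes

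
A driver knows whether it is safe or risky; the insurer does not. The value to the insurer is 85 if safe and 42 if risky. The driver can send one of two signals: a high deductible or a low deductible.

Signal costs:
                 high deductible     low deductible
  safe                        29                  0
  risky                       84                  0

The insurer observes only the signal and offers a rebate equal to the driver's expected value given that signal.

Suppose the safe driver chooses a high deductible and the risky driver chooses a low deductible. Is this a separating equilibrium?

Yes

If types separate, high deductible earns payment 85 and low deductible earns 42.
Safe: high deductible gives 85 − 29 = 56; low deductible gives 42 − 0 = 42. No deviation. ✓
Risky: low deductible gives 42 − 0 = 42; high deductible gives 85 − 84 = 1. No deviation. ✓
Both incentive constraints hold.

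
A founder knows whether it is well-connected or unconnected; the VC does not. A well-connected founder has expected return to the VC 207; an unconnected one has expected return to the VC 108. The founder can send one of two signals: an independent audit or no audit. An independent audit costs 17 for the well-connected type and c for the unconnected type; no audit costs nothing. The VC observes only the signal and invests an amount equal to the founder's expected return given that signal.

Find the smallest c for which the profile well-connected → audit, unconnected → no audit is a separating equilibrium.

99

Under separation: audit → well-connected (pays 207); no audit → unconnected (pays 108).
Well-connected: 207 − 17 = 190 ≥ 108 − 0 = 108. Holds regardless of c. ✓
Unconnected: 108 − 0 ≥ 207 − c, so c ≥ 207 − 108 = 99.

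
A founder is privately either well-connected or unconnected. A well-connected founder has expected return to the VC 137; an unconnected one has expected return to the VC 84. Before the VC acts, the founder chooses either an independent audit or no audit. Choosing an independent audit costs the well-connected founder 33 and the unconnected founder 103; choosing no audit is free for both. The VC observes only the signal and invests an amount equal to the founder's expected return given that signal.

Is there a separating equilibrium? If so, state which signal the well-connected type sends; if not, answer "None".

Try well-connected → audit, unconnected → no audit:
  If types separate, audit earns payment 137 and no audit earns 84.
  Well-connected: audit gives 137 − 33 = 104; no audit gives 84 − 0 = 84. No deviation. ✓
  Unconnected: no audit gives 84 − 0 = 84; audit gives 137 − 103 = 34. No deviation. ✓
Both hold — the well-connected type sends audit.

audit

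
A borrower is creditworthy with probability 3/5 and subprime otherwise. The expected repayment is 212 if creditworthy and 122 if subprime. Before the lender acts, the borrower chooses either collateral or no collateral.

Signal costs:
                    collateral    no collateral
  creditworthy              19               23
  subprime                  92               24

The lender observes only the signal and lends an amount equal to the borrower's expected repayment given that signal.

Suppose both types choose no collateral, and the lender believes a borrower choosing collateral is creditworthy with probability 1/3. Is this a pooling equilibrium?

On the equilibrium path (no collateral) the lender holds the prior 3/5 and pays 3/5·212 + 2/5·122 = 176. Off-path (collateral) belief 1/3 gives 1/3·212 + 2/3·122 = 152.
Creditworthy: no collateral gives 176 − 23 = 153; collateral gives 152 − 19 = 133. Stays. ✓
Subprime: no collateral gives 176 − 24 = 152; collateral gives 152 − 92 = 60. Stays. ✓
Beliefs are Bayes-consistent on-path and both types best-respond.

Yes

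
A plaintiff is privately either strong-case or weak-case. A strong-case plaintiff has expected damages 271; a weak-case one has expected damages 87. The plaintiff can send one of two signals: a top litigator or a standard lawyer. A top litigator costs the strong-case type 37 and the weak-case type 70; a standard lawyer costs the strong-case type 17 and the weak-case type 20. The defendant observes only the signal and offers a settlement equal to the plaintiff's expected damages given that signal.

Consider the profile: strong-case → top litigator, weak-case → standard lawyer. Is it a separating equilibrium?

No

Under separation the defendant infers type exactly: top litigator → strong-case (pays 271), standard lawyer → weak-case (pays 87).
Strong-case: top litigator gives 271 − 37 = 234; standard lawyer gives 87 − 17 = 70. No deviation. ✓
Weak-case: standard lawyer gives 87 − 20 = 67; top litigator gives 271 − 70 = 201. Would deviate. ✗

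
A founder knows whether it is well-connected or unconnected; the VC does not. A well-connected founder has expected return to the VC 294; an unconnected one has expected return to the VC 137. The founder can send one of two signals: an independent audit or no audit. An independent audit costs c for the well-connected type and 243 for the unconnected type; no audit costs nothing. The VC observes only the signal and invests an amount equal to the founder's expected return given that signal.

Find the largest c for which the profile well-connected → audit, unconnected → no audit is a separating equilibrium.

Under separation: audit → well-connected (pays 294); no audit → unconnected (pays 137).
Unconnected: 137 − 0 = 137 ≥ 294 − 243 = 51. Holds regardless of c. ✓
Well-connected: 294 − c ≥ 137 − 0, so c ≤ 294 − 137 = 157.

157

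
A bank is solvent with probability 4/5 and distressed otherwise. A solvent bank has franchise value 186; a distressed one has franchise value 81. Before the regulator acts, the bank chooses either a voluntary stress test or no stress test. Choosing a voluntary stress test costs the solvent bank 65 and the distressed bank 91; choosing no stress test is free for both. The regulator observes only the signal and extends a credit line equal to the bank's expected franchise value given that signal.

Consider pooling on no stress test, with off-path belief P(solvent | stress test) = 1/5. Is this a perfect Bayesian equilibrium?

At the pooled signal (no stress test) the regulator holds the prior 4/5 and pays 4/5·186 + 1/5·81 = 165. Off-path (stress test) belief 1/5 gives 1/5·186 + 4/5·81 = 102.
Solvent: no stress test gives 165 − 0 = 165; stress test gives 102 − 65 = 37. Stays. ✓
Distressed: no stress test gives 165 − 0 = 165; stress test gives 102 − 91 = 11. Stays. ✓

Yes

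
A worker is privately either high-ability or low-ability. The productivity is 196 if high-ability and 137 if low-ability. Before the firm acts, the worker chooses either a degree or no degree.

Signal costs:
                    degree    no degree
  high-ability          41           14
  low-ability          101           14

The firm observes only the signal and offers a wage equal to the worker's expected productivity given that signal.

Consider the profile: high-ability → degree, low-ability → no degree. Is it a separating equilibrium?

Under separation the firm infers type exactly: degree → high-ability (pays 196), no degree → low-ability (pays 137).
High-ability: degree gives 196 − 41 = 155; no degree gives 137 − 14 = 123. No deviation. ✓
Low-ability: no degree gives 137 − 14 = 123; degree gives 196 − 101 = 95. No deviation. ✓
Both incentive constraints hold.

Yes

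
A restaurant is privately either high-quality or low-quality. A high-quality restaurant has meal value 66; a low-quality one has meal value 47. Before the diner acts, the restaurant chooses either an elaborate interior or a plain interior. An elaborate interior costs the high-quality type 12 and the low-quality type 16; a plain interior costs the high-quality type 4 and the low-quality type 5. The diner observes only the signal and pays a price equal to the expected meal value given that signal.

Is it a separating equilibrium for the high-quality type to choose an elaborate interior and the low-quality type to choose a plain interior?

No

If types separate, elaborate interior earns payment 66 and plain interior earns 47.
High-quality: elaborate interior gives 66 − 12 = 54; plain interior gives 47 − 4 = 43. No deviation. ✓
Low-quality: plain interior gives 47 − 5 = 42; elaborate interior gives 66 − 16 = 50. Would deviate. ✗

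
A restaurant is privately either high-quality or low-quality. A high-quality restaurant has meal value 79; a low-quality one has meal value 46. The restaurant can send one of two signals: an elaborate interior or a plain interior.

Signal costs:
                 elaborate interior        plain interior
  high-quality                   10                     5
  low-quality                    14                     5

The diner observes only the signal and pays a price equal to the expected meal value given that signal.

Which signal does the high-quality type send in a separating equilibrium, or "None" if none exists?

None

Try high-quality → elaborate interior, low-quality → plain interior:
  If types separate, elaborate interior earns payment 79 and plain interior earns 46.
  High-quality: elaborate interior gives 79 − 10 = 69; plain interior gives 46 − 5 = 41. No deviation. ✓
  Low-quality: plain interior gives 46 − 5 = 41; elaborate interior gives 79 − 14 = 65. Would deviate. ✗
Try high-quality → plain interior, low-quality → elaborate interior:
  If types separate, plain interior earns payment 79 and elaborate interior earns 46.
  High-quality: plain interior gives 79 − 5 = 74; elaborate interior gives 46 − 10 = 36. No deviation. ✓
  Low-quality: elaborate interior gives 46 − 14 = 32; plain interior gives 79 − 5 = 74. Would deviate. ✗
Neither assignment is incentive-compatible.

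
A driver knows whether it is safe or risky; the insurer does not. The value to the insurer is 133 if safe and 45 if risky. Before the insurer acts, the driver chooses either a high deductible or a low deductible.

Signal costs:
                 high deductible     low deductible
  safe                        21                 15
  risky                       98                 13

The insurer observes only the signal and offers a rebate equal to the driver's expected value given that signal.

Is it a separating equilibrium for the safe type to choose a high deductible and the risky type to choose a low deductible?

No

If types separate, high deductible earns payment 133 and low deductible earns 45.
Safe: high deductible gives 133 − 21 = 112; low deductible gives 45 − 15 = 30. No deviation. ✓
Risky: low deductible gives 45 − 13 = 32; high deductible gives 133 − 98 = 35. Would deviate. ✗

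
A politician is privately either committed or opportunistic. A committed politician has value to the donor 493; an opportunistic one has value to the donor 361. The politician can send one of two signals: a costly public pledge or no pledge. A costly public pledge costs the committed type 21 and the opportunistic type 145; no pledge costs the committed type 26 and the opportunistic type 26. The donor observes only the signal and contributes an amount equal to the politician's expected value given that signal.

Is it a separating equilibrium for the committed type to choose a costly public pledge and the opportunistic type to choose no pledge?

No

If types separate, pledge earns payment 493 and no pledge earns 361.
Committed: pledge gives 493 − 21 = 472; no pledge gives 361 − 26 = 335. No deviation. ✓
Opportunistic: no pledge gives 361 − 26 = 335; pledge gives 493 − 145 = 348. Would deviate. ✗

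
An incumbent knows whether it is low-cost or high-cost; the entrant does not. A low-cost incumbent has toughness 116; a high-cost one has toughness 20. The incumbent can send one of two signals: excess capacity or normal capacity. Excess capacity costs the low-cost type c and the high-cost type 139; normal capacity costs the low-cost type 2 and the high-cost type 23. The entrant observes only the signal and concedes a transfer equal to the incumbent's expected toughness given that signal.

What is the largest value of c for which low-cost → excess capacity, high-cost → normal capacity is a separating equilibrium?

98

Under separation: excess capacity → low-cost (pays 116); normal capacity → high-cost (pays 20).
High-cost: 20 − 23 = -3 ≥ 116 − 139 = -23. Holds regardless of c. ✓
Low-cost: 116 − c ≥ 20 − 2, so c ≤ 116 − 18 = 98.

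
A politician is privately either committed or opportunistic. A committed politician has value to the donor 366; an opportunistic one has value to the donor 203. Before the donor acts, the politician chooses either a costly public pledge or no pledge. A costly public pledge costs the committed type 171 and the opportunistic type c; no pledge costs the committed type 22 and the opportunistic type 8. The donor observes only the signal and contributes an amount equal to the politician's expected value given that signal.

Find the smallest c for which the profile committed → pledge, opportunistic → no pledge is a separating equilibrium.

171

Under separation: pledge → committed (pays 366); no pledge → opportunistic (pays 203).
Committed: 366 − 171 = 195 ≥ 203 − 22 = 181. Holds regardless of c. ✓
Opportunistic: 203 − 8 ≥ 366 − c, so c ≥ 366 − 195 = 171.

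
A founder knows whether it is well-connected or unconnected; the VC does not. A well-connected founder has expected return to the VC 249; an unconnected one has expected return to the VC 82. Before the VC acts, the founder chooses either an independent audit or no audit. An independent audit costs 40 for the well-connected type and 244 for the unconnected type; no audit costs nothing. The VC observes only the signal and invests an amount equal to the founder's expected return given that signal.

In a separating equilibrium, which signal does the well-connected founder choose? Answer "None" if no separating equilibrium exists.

audit

Try well-connected → audit, unconnected → no audit:
  Under separation the VC infers type exactly: audit → well-connected (pays 249), no audit → unconnected (pays 82).
  Well-connected: audit gives 249 − 40 = 209; no audit gives 82 − 0 = 82. No deviation. ✓
  Unconnected: no audit gives 82 − 0 = 82; audit gives 249 − 244 = 5. No deviation. ✓
Both hold — the well-connected type sends audit.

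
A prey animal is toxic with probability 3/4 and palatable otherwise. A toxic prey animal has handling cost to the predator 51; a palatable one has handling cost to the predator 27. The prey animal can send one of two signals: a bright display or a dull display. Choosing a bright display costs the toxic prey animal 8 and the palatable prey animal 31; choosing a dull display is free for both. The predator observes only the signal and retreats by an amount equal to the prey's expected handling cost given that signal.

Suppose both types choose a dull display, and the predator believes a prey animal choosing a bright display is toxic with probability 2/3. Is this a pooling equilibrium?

Yes

On the equilibrium path (dull display) the predator holds the prior 3/4 and pays 3/4·51 + 1/4·27 = 45. Off-path (bright display) belief 2/3 gives 2/3·51 + 1/3·27 = 43.
Toxic: dull display gives 45 − 0 = 45; bright display gives 43 − 8 = 35. Stays. ✓
Palatable: dull display gives 45 − 0 = 45; bright display gives 43 − 31 = 12. Stays. ✓
Beliefs are Bayes-consistent on-path and both types best-respond.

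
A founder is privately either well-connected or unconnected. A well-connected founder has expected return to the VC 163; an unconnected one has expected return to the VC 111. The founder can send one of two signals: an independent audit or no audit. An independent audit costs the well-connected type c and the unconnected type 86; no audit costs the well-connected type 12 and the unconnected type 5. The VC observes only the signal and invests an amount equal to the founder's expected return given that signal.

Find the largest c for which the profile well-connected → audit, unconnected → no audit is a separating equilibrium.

Under separation: audit → well-connected (pays 163); no audit → unconnected (pays 111).
Unconnected: 111 − 5 = 106 ≥ 163 − 86 = 77. Holds regardless of c. ✓
Well-connected: 163 − c ≥ 111 − 12, so c ≤ 163 − 99 = 64.

64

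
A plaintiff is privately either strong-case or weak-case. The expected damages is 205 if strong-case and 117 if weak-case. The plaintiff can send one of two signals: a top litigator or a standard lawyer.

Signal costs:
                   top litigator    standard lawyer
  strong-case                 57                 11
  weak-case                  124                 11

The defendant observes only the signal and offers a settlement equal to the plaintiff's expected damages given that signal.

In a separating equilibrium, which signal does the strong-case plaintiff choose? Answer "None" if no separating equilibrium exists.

Try strong-case → top litigator, weak-case → standard lawyer:
  Under separation the defendant infers type exactly: top litigator → strong-case (pays 205), standard lawyer → weak-case (pays 117).
  Strong-case: top litigator gives 205 − 57 = 148; standard lawyer gives 117 − 11 = 106. No deviation. ✓
  Weak-case: standard lawyer gives 117 − 11 = 106; top litigator gives 205 − 124 = 81. No deviation. ✓
Both hold — the strong-case type sends top litigator.

top litigator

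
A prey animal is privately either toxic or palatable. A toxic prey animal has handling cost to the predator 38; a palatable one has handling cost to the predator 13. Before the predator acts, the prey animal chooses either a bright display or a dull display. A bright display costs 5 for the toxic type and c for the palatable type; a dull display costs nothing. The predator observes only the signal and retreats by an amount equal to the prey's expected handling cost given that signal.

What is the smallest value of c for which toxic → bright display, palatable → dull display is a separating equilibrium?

Under separation: bright display → toxic (pays 38); dull display → palatable (pays 13).
Toxic: 38 − 5 = 33 ≥ 13 − 0 = 13. Holds regardless of c. ✓
Palatable: 13 − 0 ≥ 38 − c, so c ≥ 38 − 13 = 25.

25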